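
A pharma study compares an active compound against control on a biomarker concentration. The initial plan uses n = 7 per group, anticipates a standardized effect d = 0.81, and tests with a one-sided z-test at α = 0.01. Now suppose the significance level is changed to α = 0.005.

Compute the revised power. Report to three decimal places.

δ = d·√(n/2) = 0.81 × √(7/2) = 1.5154 (unchanged). New critical value: z_{0.005} = 2.576.
Revised power = Φ(δ − 2.576) = Φ(-1.060) = 0.1445.

Power ≈ 0.144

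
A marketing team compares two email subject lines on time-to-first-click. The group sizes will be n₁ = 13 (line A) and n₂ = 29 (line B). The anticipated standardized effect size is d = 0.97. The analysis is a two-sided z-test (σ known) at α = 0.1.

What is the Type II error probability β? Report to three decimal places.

Noncentrality parameter: δ = d / √(1/n₁ + 1/n₂) = 0.97 / √(1/13 + 1/29) = 2.9061
Critical value for a two-sided test at α = 0.1: z_{α/2} = 1.645.
Power = Φ(δ − 1.645) + Φ(−δ − 1.645) = Φ(1.261) + Φ(-4.551) = 0.8964 + 0.0000 = 0.8964.
Type II error: β = 1 − power = 1 − 0.8964 = 0.1036.

β ≈ 0.104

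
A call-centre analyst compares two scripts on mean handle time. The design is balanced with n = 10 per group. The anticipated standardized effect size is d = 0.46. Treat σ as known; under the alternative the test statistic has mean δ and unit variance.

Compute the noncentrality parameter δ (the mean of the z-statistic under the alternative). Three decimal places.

δ ≈ 1.029

The noncentrality parameter scales effect size by the design's sample-size factor: δ = d·√(n/2) = 0.46 × √(10/2) = 1.0286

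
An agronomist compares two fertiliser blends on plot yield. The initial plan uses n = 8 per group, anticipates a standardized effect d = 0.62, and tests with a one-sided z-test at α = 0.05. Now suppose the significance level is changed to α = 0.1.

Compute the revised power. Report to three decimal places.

Power ≈ 0.483

δ = d·√(n/2) = 0.62 × √(8/2) = 1.2400 (unchanged). New critical value: z_{0.1} = 1.282.
Revised power = P(Z > 1.282 − δ) = Φ(-0.042) = 0.4834.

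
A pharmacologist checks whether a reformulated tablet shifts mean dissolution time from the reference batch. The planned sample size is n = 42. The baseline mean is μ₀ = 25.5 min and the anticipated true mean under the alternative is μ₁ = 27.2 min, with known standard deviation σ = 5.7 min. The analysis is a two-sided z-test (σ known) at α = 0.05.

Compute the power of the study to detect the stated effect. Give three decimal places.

Standardized effect: d = |μ₁ − μ₀| / σ = |27.2 − 25.5| / 5.7 = 0.2982
Noncentrality parameter: δ = d·√n = 0.2982 × √42 = 1.9329
Critical value for a two-sided test at α = 0.05: z_{α/2} = 1.960.
Power = Φ(δ − 1.960) + Φ(−δ − 1.960) = Φ(-0.027) + Φ(-3.893) = 0.4892 + 0.0000 = 0.4892.

Power ≈ 0.489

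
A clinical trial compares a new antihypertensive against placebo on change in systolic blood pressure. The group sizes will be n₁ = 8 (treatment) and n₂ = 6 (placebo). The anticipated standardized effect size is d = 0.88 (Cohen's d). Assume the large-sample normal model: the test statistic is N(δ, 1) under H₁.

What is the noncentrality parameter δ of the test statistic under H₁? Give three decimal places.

The noncentrality parameter scales effect size by the design's sample-size factor: δ = d / √(1/n₁ + 1/n₂) = 0.88 / √(1/8 + 1/6) = 1.6294

δ ≈ 1.629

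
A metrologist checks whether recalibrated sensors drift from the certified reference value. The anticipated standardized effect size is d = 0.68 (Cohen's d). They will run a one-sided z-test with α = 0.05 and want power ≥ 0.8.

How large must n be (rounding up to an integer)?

n = 14

Set Φ(δ − 1.645) = 0.8; then δ − 1.645 = Φ⁻¹(0.8) = 0.842, giving δ = 2.486.
δ = d·√n ⇒ n = (δ/d)² = (2.486 / 0.68)² = 13.37.
Rounding up, n = 14.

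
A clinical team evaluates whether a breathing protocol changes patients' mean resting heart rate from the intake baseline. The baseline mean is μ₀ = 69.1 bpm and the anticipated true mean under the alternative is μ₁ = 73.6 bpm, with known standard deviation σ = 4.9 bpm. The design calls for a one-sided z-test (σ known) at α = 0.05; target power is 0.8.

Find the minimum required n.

Standardized effect: d = |μ₁ − μ₀| / σ = |73.6 − 69.1| / 4.9 = 0.9184
Set Φ(δ − 1.645) = 0.8; then δ − 1.645 = Φ⁻¹(0.8) = 0.842, giving δ = 2.486.
δ = d·√n ⇒ n = (δ/d)² = (2.486 / 0.9184)² = 7.33.
Rounding up, n = 8.

n = 8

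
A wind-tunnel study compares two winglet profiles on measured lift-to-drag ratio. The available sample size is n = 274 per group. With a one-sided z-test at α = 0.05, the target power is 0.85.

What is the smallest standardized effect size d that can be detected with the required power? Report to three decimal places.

Need Φ(δ − 1.645) = 0.85, so δ = 1.645 + 1.036 = 2.681.
δ = d·√(n/2) ⇒ d = δ/√(n/2) = 2.681/√(274/2) = 0.2291.

d ≈ 0.229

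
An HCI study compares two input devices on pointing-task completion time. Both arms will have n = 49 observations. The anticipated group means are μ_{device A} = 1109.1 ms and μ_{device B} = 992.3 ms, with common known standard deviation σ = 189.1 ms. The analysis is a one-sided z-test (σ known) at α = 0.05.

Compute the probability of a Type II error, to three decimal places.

β ≈ 0.079

Standardized effect: d = |μ_{device A} − μ_{device B}| / σ = |1109.1 − 992.3| / 189.1 = 0.6177
Noncentrality parameter: δ = d·√(n/2) = 0.6177 × √(49/2) = 3.0573
Critical value for a one-sided test at α = 0.05: z_α = 1.645.
Power = Φ(δ − 1.645) = Φ(1.412) = 0.9211.
Type II error: β = 1 − power = 1 − 0.9211 = 0.0789.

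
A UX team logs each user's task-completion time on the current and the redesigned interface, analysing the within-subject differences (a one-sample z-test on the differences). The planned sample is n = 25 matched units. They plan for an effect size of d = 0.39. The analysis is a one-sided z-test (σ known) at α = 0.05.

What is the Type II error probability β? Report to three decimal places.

β ≈ 0.380

Noncentrality parameter: δ = d·√n = 0.39 × √25 = 1.9500
Critical value for a one-sided test at α = 0.05: z_α = 1.645.
Power = P(Z > 1.645 − δ) = Φ(0.305) = 0.6199.
Type II error: β = 1 − power = 1 − 0.6199 = 0.3801.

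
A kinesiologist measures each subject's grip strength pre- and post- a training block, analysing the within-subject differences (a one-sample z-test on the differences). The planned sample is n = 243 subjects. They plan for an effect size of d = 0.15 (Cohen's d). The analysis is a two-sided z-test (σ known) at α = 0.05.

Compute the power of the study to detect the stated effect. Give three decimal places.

Noncentrality parameter: δ = d·√n = 0.15 × √243 = 2.3383
Critical value for a two-sided test at α = 0.05: z_{α/2} = 1.960.
Power = Φ(δ − 1.960) + Φ(−δ − 1.960) = Φ(0.378) + Φ(-4.298) = 0.6474 + 0.0000 = 0.6474.

Power ≈ 0.647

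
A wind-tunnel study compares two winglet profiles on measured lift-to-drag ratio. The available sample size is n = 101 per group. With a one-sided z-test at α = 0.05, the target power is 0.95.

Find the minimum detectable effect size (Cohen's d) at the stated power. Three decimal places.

Need Φ(δ − 1.645) = 0.95, so δ = 1.645 + 1.645 = 3.290.
δ = d·√(n/2) ⇒ d = δ/√(n/2) = 3.290/√(101/2) = 0.4629.

d ≈ 0.463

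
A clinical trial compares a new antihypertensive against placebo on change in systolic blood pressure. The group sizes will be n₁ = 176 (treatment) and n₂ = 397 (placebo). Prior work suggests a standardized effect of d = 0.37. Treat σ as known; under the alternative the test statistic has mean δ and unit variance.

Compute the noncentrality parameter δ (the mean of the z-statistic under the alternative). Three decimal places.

δ ≈ 4.086

δ = d / √(1/n₁ + 1/n₂) = 0.37 / √(1/176 + 1/397) = 4.0858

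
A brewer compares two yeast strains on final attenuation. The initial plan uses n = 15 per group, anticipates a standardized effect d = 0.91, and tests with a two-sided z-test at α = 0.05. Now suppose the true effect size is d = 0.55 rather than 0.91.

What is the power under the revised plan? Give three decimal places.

Power ≈ 0.325

With d = 0.55: δ = d·√(n/2) = 0.55 × √(15/2) = 1.5062. Critical value z_{0.025} = 1.960.
Revised power = Φ(δ − 1.960) + Φ(−δ − 1.960) = Φ(-0.454) + Φ(-3.466) = 0.3250 + 0.0003 = 0.3253.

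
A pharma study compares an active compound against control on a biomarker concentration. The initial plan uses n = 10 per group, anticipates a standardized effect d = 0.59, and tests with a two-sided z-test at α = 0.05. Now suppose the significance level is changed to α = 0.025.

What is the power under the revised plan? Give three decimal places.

δ = d·√(n/2) = 0.59 × √(10/2) = 1.3193 (unchanged). New critical value: z_{0.0125} = 2.241.
Revised power = Φ(δ − 2.241) + Φ(−δ − 2.241) = Φ(-0.922) + Φ(-3.561) = 0.1782 + 0.0002 = 0.1784.

Power ≈ 0.178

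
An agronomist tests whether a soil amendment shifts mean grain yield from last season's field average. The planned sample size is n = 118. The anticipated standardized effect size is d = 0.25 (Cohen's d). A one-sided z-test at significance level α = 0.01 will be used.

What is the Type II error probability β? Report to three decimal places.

β ≈ 0.349

Noncentrality parameter: δ = d·√n = 0.25 × √118 = 2.7157
One-sided α = 0.01 → critical value z_{0.01} = 2.326.
Power = P(Z > 2.326 − δ) = Φ(0.389) = 0.6515.
Type II error: β = 1 − power = 1 − 0.6515 = 0.3485.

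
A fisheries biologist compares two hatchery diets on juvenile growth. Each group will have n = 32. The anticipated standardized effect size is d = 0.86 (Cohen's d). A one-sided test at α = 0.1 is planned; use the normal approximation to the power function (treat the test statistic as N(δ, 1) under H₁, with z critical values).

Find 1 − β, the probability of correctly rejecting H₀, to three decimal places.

Power ≈ 0.985

Noncentrality parameter: δ = d·√(n/2) = 0.86 × √(32/2) = 3.4400
One-sided α = 0.1 → critical value z_{0.1} = 1.282.
Power = P(Z > 1.282 − δ) = Φ(2.158) = 0.9846.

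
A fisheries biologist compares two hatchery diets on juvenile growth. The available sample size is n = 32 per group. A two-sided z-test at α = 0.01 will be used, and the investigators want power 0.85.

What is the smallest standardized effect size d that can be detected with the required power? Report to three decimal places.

Need Φ(δ − 2.576) = 0.85, so δ = 2.576 + 1.036 = 3.612.
(Lower-tail contribution to power is negligible for δ > 0.)
δ = d·√(n/2) ⇒ d = δ/√(n/2) = 3.612/√(32/2) = 0.9031.

d ≈ 0.903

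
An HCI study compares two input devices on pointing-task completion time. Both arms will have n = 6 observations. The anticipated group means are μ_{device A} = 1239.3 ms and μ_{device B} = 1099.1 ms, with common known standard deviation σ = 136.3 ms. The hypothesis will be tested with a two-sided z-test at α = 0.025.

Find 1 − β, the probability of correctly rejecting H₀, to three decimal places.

Standardized effect: d = |μ_{device A} − μ_{device B}| / σ = |1239.3 − 1099.1| / 136.3 = 1.0286
Noncentrality parameter: δ = d·√(n/2) = 1.0286 × √(6/2) = 1.7816
Critical value for a two-sided test at α = 0.025: z_{α/2} = 2.241.
Power = Φ(δ − 2.241) + Φ(−δ − 2.241) = Φ(-0.460) + Φ(-4.023) = 0.3228 + 0.0000 = 0.3229.

Power ≈ 0.323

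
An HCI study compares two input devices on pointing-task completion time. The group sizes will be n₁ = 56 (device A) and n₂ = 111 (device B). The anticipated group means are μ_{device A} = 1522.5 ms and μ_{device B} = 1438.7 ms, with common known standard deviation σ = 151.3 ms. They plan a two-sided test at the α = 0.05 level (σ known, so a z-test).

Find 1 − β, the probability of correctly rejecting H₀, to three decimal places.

Power ≈ 0.922

Standardized effect: d = |μ_{device A} − μ_{device B}| / σ = |1522.5 − 1438.7| / 151.3 = 0.5539
Noncentrality parameter: δ = d / √(1/n₁ + 1/n₂) = 0.5539 / √(1/56 + 1/111) = 3.3791
Two-sided α = 0.05 → critical value z_{0.025} = 1.960.
Power = Φ(δ − 1.960) + Φ(−δ − 1.960) = Φ(1.419) + Φ(-5.339) = 0.9221 + 0.0000 = 0.9221.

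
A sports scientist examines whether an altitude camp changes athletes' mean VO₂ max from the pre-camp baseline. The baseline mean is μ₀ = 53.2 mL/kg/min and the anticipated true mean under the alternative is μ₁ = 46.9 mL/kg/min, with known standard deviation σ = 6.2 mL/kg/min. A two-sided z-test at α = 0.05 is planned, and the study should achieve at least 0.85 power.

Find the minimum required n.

n = 9

Standardized effect: d = |μ₁ − μ₀| / σ = |46.9 − 53.2| / 6.2 = 1.0161
For power 0.85 need Φ(δ − z_{0.025}) = 0.85, so δ = z_{0.025} + z_{0.15} = 1.960 + 1.036 = 2.996.
(The Φ(−δ − z_{α/2}) term is vanishingly small for δ > 0 and is dropped in the standard sample-size formula.)
δ = d·√n ⇒ n = (δ/d)² = (2.996 / 1.0161)² = 8.70.
Rounding up, n = 9.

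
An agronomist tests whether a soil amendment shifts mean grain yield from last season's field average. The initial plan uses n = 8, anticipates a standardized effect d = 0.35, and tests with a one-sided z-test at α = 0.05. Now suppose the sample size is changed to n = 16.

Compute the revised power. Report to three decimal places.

Power ≈ 0.403

With n = 16: δ = d·√n = 0.35 × √16 = 1.4000. Critical value z_{0.05} = 1.645.
Revised power = P(Z > 1.645 − δ) = Φ(-0.245) = 0.4033.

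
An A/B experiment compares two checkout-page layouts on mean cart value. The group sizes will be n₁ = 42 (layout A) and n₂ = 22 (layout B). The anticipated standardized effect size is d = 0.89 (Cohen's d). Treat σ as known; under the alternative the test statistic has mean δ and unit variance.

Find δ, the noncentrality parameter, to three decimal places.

δ ≈ 3.382

The noncentrality parameter scales effect size by the design's sample-size factor: δ = d / √(1/n₁ + 1/n₂) = 0.89 / √(1/42 + 1/22) = 3.3817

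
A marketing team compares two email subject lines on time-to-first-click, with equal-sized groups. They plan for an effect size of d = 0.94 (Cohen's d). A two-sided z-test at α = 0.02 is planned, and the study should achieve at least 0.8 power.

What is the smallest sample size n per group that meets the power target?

n = 23 per group

For power 0.8 need Φ(δ − z_{0.01}) = 0.8, so δ = z_{0.01} + z_{0.20} = 2.326 + 0.842 = 3.168.
(For δ > 0 the lower-tail rejection region contributes negligibly to power, so the one-term inversion is standard.)
δ = d·√(n/2) ⇒ n = 2(δ/d)² = 2 × (3.168 / 0.94)² = 22.72.
Round up to the next whole unit.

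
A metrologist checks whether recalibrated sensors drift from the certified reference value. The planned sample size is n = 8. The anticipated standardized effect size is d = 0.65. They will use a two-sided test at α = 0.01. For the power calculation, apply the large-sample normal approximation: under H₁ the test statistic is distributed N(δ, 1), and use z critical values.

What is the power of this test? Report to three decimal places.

Power ≈ 0.230

Noncentrality parameter: δ = d·√n = 0.65 × √8 = 1.8385
Two-sided α = 0.01 → critical value z_{0.005} = 2.576.
Power = Φ(δ − 2.576) + Φ(−δ − 2.576) = Φ(-0.737) + Φ(-4.414) = 0.2305 + 0.0000 = 0.2305.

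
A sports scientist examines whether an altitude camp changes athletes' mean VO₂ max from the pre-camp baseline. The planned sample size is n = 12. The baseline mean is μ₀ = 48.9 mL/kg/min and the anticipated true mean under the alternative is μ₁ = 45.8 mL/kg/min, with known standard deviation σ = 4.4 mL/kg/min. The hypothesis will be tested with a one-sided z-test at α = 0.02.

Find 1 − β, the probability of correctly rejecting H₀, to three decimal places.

Standardized effect: d = |μ₁ − μ₀| / σ = |45.8 − 48.9| / 4.4 = 0.7045
Noncentrality parameter: δ = d·√n = 0.7045 × √12 = 2.4406
One-sided α = 0.02 → critical value z_{0.02} = 2.054.
Power = P(Z > 2.054 − δ) = Φ(0.387) = 0.6506.

Power ≈ 0.651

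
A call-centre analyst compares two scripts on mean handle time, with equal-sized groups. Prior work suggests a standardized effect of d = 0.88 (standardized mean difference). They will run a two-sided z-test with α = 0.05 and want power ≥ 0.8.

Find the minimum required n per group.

n = 21 per group

For power 0.8 need Φ(δ − z_{0.025}) = 0.8, so δ = z_{0.025} + z_{0.20} = 1.960 + 0.842 = 2.802.
(The Φ(−δ − z_{α/2}) term is vanishingly small for δ > 0 and is dropped in the standard sample-size formula.)
δ = d·√(n/2) ⇒ n = 2(δ/d)² = 2 × (2.802 / 0.88)² = 20.27.
Round up to the next whole unit.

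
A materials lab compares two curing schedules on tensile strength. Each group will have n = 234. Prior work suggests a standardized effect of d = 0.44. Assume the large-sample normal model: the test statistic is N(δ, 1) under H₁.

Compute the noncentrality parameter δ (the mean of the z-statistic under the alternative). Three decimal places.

δ = d·√(n/2) = 0.44 × √(234/2) = 4.7593

δ ≈ 4.759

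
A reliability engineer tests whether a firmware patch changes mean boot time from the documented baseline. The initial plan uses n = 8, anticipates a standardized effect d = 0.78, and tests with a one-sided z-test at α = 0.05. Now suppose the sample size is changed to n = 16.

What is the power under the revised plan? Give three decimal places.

With n = 16: δ = d·√n = 0.78 × √16 = 3.1200. Critical value z_{0.05} = 1.645.
Revised power = Φ(δ − 1.645) = Φ(1.475) = 0.9299.

Power ≈ 0.930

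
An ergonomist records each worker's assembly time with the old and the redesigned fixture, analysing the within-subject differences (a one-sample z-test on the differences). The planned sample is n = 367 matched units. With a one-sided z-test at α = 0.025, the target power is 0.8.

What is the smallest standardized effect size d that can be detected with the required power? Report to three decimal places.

Required noncentrality: δ = z_{0.025} + z_{0.20} = 1.960 + 0.842 = 2.802.
δ = d·√n ⇒ d = δ/√n = 2.802/√367 = 0.1462.

d ≈ 0.146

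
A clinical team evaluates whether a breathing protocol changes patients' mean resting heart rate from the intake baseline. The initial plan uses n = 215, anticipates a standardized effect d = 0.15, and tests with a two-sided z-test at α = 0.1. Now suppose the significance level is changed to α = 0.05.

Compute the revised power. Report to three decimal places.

δ = d·√n = 0.15 × √215 = 2.1994 (unchanged). New critical value: z_{0.025} = 1.960.
Revised power = Φ(δ − 1.960) + Φ(−δ − 1.960) = Φ(0.239) + Φ(-4.159) = 0.5946 + 0.0000 = 0.5946.

Power ≈ 0.595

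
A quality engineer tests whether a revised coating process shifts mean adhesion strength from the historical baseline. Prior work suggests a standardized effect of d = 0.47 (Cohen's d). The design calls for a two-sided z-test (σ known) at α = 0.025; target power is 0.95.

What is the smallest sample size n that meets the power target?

n = 69

Set Φ(δ − 2.241) = 0.95; then δ − 2.241 = Φ⁻¹(0.95) = 1.645, giving δ = 3.886.
(Ignoring the negligible lower-tail rejection probability gives the usual closed-form inversion.)
δ = d·√n ⇒ n = (δ/d)² = (3.886 / 0.47)² = 68.37.
Rounding up, n = 69.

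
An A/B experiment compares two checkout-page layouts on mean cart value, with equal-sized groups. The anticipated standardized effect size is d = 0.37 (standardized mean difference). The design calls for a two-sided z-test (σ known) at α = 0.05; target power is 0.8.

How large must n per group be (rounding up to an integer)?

n = 115 per group

For power 0.8 need Φ(δ − z_{0.025}) = 0.8, so δ = z_{0.025} + z_{0.20} = 1.960 + 0.842 = 2.802.
(The Φ(−δ − z_{α/2}) term is vanishingly small for δ > 0 and is dropped in the standard sample-size formula.)
δ = d·√(n/2) ⇒ n = 2(δ/d)² = 2 × (2.802 / 0.37)² = 114.67.
Rounding up, n = 115 per group.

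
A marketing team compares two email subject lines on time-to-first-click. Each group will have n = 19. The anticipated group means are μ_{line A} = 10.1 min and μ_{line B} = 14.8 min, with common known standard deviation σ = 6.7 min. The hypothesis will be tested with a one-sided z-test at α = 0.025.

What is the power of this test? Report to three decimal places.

Power ≈ 0.580

Standardized effect: d = |μ_{line A} − μ_{line B}| / σ = |10.1 − 14.8| / 6.7 = 0.7015
Noncentrality parameter: δ = d·√(n/2) = 0.7015 × √(19/2) = 2.1621
One-sided α = 0.025 → critical value z_{0.025} = 1.960.
Power = Φ(δ − 1.960) = Φ(0.202) = 0.5801.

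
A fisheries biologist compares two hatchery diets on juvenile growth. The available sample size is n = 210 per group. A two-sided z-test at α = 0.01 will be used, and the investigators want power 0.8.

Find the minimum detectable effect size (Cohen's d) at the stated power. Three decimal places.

d ≈ 0.334

Need Φ(δ − 2.576) = 0.8, so δ = 2.576 + 0.842 = 3.417.
(The second rejection-region term Φ(−δ − z_{α/2}) is negligible and dropped.)
δ = d·√(n/2) ⇒ d = δ/√(n/2) = 3.417/√(210/2) = 0.3335.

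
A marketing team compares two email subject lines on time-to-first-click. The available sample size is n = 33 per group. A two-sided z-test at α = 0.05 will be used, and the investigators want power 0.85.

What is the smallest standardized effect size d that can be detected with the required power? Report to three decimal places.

d ≈ 0.738

Need Φ(δ − 1.960) = 0.85, so δ = 1.960 + 1.036 = 2.996.
(The second rejection-region term Φ(−δ − z_{α/2}) is negligible and dropped.)
δ = d·√(n/2) ⇒ d = δ/√(n/2) = 2.996/√(33/2) = 0.7377.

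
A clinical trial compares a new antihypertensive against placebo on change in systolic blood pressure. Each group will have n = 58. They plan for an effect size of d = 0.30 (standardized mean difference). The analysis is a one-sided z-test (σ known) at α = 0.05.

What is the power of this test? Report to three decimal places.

Power ≈ 0.488

Noncentrality parameter: δ = d·√(n/2) = 0.30 × √(58/2) = 1.6155
One-sided α = 0.05 → critical value z_{0.05} = 1.645.
Power = Φ(δ − 1.645) = Φ(-0.029) = 0.4883.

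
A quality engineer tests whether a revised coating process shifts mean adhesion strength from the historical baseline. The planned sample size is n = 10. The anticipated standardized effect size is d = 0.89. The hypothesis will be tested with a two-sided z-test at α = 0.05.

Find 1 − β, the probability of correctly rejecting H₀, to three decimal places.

Power ≈ 0.804

Noncentrality parameter: δ = d·√n = 0.89 × √10 = 2.8144
Two-sided α = 0.05 → critical value z_{0.025} = 1.960.
Power = Φ(δ − 1.960) + Φ(−δ − 1.960) = Φ(0.854) + Φ(-4.774) = 0.8036 + 0.0000 = 0.8036.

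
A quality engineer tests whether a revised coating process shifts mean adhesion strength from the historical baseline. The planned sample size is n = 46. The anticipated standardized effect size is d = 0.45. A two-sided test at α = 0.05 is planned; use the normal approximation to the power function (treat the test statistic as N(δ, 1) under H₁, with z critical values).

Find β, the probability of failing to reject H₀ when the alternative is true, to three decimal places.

Noncentrality parameter: δ = d·√n = 0.45 × √46 = 3.0520
Critical value for a two-sided test at α = 0.05: z_{α/2} = 1.960.
Power = Φ(δ − 1.960) + Φ(−δ − 1.960) = Φ(1.092) + Φ(-5.012) = 0.8626 + 0.0000 = 0.8626.
Type II error: β = 1 − power = 1 − 0.8626 = 0.1374.

β ≈ 0.137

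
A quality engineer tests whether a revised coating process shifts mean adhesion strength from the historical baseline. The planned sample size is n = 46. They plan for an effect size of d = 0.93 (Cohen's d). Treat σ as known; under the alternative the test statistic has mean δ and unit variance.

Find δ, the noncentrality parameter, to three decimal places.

δ = d·√n = 0.93 × √46 = 6.3076

δ ≈ 6.308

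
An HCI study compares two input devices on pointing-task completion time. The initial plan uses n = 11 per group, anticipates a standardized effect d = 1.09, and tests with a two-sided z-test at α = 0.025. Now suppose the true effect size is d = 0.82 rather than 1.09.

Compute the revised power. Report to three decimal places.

With d = 0.82: δ = d·√(n/2) = 0.82 × √(11/2) = 1.9231. Critical value z_{0.0125} = 2.241.
Revised power = Φ(δ − 2.241) + Φ(−δ − 2.241) = Φ(-0.318) + Φ(-4.164) = 0.3751 + 0.0000 = 0.3751.

Power ≈ 0.375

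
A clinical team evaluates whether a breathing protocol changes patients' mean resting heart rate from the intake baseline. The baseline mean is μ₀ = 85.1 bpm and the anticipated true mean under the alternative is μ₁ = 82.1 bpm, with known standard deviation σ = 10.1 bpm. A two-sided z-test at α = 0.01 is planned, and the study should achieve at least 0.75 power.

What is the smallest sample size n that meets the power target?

Standardized effect: d = |μ₁ − μ₀| / σ = |82.1 − 85.1| / 10.1 = 0.2970
For power 0.75 need Φ(δ − z_{0.005}) = 0.75, so δ = z_{0.005} + z_{0.25} = 2.576 + 0.674 = 3.250.
(The Φ(−δ − z_{α/2}) term is vanishingly small for δ > 0 and is dropped in the standard sample-size formula.)
δ = d·√n ⇒ n = (δ/d)² = (3.250 / 0.2970)² = 119.74.
Rounding up, n = 120.

n = 120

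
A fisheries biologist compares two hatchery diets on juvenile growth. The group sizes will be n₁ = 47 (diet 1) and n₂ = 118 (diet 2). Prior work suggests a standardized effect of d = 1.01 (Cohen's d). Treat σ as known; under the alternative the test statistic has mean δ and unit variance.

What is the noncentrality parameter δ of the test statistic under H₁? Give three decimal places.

δ ≈ 5.856

δ = d / √(1/n₁ + 1/n₂) = 1.01 / √(1/47 + 1/118) = 5.8556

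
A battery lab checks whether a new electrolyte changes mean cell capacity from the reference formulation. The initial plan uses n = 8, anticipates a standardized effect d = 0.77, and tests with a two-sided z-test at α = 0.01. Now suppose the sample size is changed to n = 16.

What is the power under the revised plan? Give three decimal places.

With n = 16: δ = d·√n = 0.77 × √16 = 3.0800. Critical value z_{0.005} = 2.576.
Revised power = Φ(δ − 2.576) + Φ(−δ − 2.576) = Φ(0.504) + Φ(-5.656) = 0.6929 + 0.0000 = 0.6929.

Power ≈ 0.693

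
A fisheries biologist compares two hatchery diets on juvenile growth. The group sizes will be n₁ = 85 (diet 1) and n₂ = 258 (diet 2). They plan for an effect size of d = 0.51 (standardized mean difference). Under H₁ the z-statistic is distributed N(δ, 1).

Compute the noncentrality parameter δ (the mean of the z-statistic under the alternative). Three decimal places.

δ = d / √(1/n₁ + 1/n₂) = 0.51 / √(1/85 + 1/258) = 4.0780

δ ≈ 4.078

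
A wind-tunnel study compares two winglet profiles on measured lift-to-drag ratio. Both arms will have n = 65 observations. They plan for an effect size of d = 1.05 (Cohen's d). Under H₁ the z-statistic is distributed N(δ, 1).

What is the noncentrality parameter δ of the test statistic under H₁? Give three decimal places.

δ = d·√(n/2) = 1.05 × √(65/2) = 5.9859

δ ≈ 5.986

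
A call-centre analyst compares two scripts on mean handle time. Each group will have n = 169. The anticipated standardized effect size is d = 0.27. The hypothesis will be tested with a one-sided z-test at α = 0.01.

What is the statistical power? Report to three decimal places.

Noncentrality parameter: δ = d·√(n/2) = 0.27 × √(169/2) = 2.4819
One-sided α = 0.01 → critical value z_{0.01} = 2.326.
Power = Φ(δ − 2.326) = Φ(0.156) = 0.5618.

Power ≈ 0.562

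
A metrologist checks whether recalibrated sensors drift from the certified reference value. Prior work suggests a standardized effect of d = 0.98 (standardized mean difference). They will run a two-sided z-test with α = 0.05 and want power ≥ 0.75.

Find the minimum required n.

Set Φ(δ − 1.960) = 0.75; then δ − 1.960 = Φ⁻¹(0.75) = 0.674, giving δ = 2.634.
(For δ > 0 the lower-tail rejection region contributes negligibly to power, so the one-term inversion is standard.)
δ = d·√n ⇒ n = (δ/d)² = (2.634 / 0.98)² = 7.23.
Rounding up, n = 8.

n = 8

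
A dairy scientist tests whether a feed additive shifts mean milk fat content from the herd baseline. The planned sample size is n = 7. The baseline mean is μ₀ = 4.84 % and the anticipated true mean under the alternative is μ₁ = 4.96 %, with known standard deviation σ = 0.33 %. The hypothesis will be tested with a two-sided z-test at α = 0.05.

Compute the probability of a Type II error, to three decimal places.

β ≈ 0.839

Standardized effect: d = |μ₁ − μ₀| / σ = |4.96 − 4.84| / 0.33 = 0.3636
Noncentrality parameter: δ = d·√n = 0.3636 × √7 = 0.9621
Two-sided α = 0.05 → critical value z_{0.025} = 1.960.
Power = Φ(δ − 1.960) + Φ(−δ − 1.960) = Φ(-0.998) + Φ(-2.922) = 0.1592 + 0.0017 = 0.1609.
Type II error: β = 1 − power = 1 − 0.1609 = 0.8391.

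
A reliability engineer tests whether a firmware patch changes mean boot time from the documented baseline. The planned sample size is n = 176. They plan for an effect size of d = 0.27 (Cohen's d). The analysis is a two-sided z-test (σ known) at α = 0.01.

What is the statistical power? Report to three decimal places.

Noncentrality parameter: δ = d·√n = 0.27 × √176 = 3.5820
Two-sided α = 0.01 → critical value z_{0.005} = 2.576.
Power = Φ(δ − 2.576) + Φ(−δ − 2.576) = Φ(1.006) + Φ(-6.158) = 0.8428 + 0.0000 = 0.8428.

Power ≈ 0.843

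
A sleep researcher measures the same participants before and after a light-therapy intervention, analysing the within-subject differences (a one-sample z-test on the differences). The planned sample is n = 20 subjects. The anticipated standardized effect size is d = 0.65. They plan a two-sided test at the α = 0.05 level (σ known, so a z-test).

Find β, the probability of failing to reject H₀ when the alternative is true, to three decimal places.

β ≈ 0.172

Noncentrality parameter: δ = d·√n = 0.65 × √20 = 2.9069
Two-sided α = 0.05 → critical value z_{0.025} = 1.960.
Power = Φ(δ − 1.960) + Φ(−δ − 1.960) = Φ(0.947) + Φ(-4.867) = 0.8282 + 0.0000 = 0.8282.
Type II error: β = 1 − power = 1 − 0.8282 = 0.1718.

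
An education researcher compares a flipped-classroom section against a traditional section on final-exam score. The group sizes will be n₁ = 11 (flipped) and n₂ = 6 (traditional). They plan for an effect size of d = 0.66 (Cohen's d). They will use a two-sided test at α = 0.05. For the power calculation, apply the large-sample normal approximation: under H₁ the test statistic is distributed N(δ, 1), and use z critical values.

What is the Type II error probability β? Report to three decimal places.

β ≈ 0.745

Noncentrality parameter: λ = d / √(1/n₁ + 1/n₂) = 0.66 / √(1/11 + 1/6) = 1.3004
Critical value for a two-sided test at α = 0.05: z_{α/2} = 1.960.
Power = Φ(λ − 1.960) + Φ(−λ − 1.960) = Φ(-0.660) + Φ(-3.260) = 0.2548 + 0.0006 = 0.2553.
Type II error: β = 1 − power = 1 − 0.2553 = 0.7447.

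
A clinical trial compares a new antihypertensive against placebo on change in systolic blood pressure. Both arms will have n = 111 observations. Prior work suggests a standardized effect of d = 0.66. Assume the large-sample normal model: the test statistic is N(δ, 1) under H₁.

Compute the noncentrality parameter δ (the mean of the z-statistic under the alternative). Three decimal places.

δ ≈ 4.917

The noncentrality parameter scales effect size by the design's sample-size factor: δ = d·√(n/2) = 0.66 × √(111/2) = 4.9169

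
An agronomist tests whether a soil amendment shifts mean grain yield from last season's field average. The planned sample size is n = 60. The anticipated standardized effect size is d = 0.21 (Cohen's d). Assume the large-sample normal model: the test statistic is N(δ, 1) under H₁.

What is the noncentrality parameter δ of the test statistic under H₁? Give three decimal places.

δ = d·√n = 0.21 × √60 = 1.6267

δ ≈ 1.627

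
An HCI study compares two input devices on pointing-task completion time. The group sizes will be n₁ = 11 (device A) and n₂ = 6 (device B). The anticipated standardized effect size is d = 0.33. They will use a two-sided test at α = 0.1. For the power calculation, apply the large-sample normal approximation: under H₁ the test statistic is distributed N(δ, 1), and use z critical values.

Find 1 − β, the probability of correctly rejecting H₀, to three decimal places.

Power ≈ 0.171

Noncentrality parameter: δ = d / √(1/n₁ + 1/n₂) = 0.33 / √(1/11 + 1/6) = 0.6502
Two-sided α = 0.1 → critical value z_{0.05} = 1.645.
Power = Φ(δ − 1.645) + Φ(−δ − 1.645) = Φ(-0.995) + Φ(-2.295) = 0.1600 + 0.0109 = 0.1708.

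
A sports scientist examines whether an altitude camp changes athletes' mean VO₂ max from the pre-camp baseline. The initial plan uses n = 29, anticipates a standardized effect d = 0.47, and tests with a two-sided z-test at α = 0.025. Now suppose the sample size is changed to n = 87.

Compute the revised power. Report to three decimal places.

Power ≈ 0.984

With n = 87: δ = d·√n = 0.47 × √87 = 4.3839. Critical value z_{0.0125} = 2.241.
Revised power = Φ(δ − 2.241) + Φ(−δ − 2.241) = Φ(2.142) + Φ(-6.625) = 0.9839 + 0.0000 = 0.9839.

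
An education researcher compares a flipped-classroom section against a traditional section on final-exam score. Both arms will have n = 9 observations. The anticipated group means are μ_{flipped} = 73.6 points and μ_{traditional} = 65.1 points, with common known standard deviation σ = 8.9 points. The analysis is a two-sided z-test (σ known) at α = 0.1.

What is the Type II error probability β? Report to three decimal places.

Standardized effect: d = |μ_{flipped} − μ_{traditional}| / σ = |73.6 − 65.1| / 8.9 = 0.9551
Noncentrality parameter: δ = d·√(n/2) = 0.9551 × √(9/2) = 2.0260
Critical value for a two-sided test at α = 0.1: z_{α/2} = 1.645.
Power = Φ(δ − 1.645) + Φ(−δ − 1.645) = Φ(0.381) + Φ(-3.671) = 0.6484 + 0.0001 = 0.6486.
Type II error: β = 1 − power = 1 − 0.6486 = 0.3514.

β ≈ 0.351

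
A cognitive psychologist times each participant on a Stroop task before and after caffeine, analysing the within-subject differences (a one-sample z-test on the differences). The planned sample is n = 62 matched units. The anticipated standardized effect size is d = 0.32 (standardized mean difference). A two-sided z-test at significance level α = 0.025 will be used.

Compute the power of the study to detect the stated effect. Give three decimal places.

Noncentrality parameter: δ = d·√n = 0.32 × √62 = 2.5197
Two-sided α = 0.025 → critical value z_{0.0125} = 2.241.
Power = Φ(δ − 2.241) + Φ(−δ − 2.241) = Φ(0.278) + Φ(-4.761) = 0.6096 + 0.0000 = 0.6096.

Power ≈ 0.610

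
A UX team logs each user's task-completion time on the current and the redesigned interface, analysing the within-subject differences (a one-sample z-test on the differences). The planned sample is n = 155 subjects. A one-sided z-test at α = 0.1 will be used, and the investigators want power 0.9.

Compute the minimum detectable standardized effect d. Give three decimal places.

d ≈ 0.206

Required noncentrality: δ = z_{0.1} + z_{0.10} = 1.282 + 1.282 = 2.563.
δ = d·√n ⇒ d = δ/√n = 2.563/√155 = 0.2059.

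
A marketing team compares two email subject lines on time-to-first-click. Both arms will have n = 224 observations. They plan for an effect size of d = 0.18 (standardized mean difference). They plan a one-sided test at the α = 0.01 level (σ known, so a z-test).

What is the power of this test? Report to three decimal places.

Noncentrality parameter: δ = d·√(n/2) = 0.18 × √(224/2) = 1.9049
Critical value for a one-sided test at α = 0.01: z_α = 2.326.
Power = Φ(δ − 2.326) = Φ(-0.421) = 0.3367.

Power ≈ 0.337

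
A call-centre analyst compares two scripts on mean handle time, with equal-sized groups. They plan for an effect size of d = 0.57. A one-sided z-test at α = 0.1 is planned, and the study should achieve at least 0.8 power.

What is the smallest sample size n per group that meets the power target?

n = 28 per group

Set Φ(δ − 1.282) = 0.8; then δ − 1.282 = Φ⁻¹(0.8) = 0.842, giving δ = 2.123.
δ = d·√(n/2) ⇒ n = 2(δ/d)² = 2 × (2.123 / 0.57)² = 27.75.
Round up to the next whole unit.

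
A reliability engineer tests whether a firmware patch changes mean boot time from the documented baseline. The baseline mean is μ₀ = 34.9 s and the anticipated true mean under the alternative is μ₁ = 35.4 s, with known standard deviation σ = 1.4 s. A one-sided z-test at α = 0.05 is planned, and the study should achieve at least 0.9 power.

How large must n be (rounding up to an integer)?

Standardized effect: d = |μ₁ − μ₀| / σ = |35.4 − 34.9| / 1.4 = 0.3571
Set Φ(δ − 1.645) = 0.9; then δ − 1.645 = Φ⁻¹(0.9) = 1.282, giving δ = 2.926.
δ = d·√n ⇒ n = (δ/d)² = (2.926 / 0.3571)² = 67.14.
Round up to the next whole unit.

n = 68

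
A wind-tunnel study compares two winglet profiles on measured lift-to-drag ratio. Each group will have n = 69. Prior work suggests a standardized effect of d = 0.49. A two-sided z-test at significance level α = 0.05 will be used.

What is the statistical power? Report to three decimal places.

Power ≈ 0.821

Noncentrality parameter: δ = d·√(n/2) = 0.49 × √(69/2) = 2.8781
Two-sided α = 0.05 → critical value z_{0.025} = 1.960.
Power = Φ(δ − 1.960) + Φ(−δ − 1.960) = Φ(0.918) + Φ(-4.838) = 0.8207 + 0.0000 = 0.8207.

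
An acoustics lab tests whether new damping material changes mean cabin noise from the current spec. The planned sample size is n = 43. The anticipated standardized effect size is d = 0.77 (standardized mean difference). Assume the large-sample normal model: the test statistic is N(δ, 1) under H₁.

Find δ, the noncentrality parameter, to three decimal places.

δ = d·√n = 0.77 × √43 = 5.0492

δ ≈ 5.049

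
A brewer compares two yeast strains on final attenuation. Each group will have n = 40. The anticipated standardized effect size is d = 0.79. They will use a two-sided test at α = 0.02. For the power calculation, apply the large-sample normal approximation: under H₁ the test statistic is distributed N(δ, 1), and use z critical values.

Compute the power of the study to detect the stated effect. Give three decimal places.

Noncentrality parameter: λ = d·√(n/2) = 0.79 × √(40/2) = 3.5330
Two-sided α = 0.02 → critical value z_{0.01} = 2.326.
Power = Φ(λ − 2.326) + Φ(−λ − 2.326) = Φ(1.207) + Φ(-5.859) = 0.8862 + 0.0000 = 0.8862.

Power ≈ 0.886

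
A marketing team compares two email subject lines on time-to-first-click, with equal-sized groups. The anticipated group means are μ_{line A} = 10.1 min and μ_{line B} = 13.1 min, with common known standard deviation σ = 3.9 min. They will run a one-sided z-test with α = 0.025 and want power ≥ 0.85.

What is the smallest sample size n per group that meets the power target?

Standardized effect: d = |μ_{line A} − μ_{line B}| / σ = |10.1 − 13.1| / 3.9 = 0.7692
Set Φ(δ − 1.960) = 0.85; then δ − 1.960 = Φ⁻¹(0.85) = 1.036, giving δ = 2.996.
δ = d·√(n/2) ⇒ n = 2(δ/d)² = 2 × (2.996 / 0.7692)² = 30.35.
Round up to the next whole unit.

n = 31 per group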